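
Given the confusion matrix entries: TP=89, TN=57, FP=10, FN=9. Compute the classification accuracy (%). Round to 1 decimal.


Accuracy = (TP + TN) / (TP + TN + FP + FN) * 100
= (89 + 57) / (89 + 57 + 10 + 9)
= 146 / 165
= 0.8848
= 88.5%

88.5


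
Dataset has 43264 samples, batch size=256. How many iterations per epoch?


Iterations per epoch = dataset_size / batch_size
= 43264 / 256
= 169

169


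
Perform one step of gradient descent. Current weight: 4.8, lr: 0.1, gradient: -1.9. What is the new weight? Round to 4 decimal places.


w_new = w_old - lr * gradient
= 4.8 - 0.1 * -1.9
= 4.8 - (-0.19)
= 4.9900

4.9900


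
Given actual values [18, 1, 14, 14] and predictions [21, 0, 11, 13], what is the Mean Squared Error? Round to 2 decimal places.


Differences: [-3, 1, 3, 1]
Squared errors: [9, 1, 9, 1]
Sum of squared errors = 20
MSE = 20 / 4 = 5.00

5.00


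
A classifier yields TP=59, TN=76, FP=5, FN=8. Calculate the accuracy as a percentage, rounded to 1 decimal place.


Accuracy = (TP + TN) / (TP + TN + FP + FN) * 100
= (59 + 76) / (59 + 76 + 5 + 8)
= 135 / 148
= 0.9122
= 91.2%

91.2


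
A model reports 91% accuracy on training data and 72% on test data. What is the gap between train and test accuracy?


Gap = train_accuracy - test_accuracy
= 91 - 72
= 19%
This gap suggests the model is overfitting.

19


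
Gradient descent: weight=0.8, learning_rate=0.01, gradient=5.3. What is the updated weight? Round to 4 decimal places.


w_new = w_old - lr * gradient
= 0.8 - 0.01 * 5.3
= 0.8 - (0.053)
= 0.7470

0.7470


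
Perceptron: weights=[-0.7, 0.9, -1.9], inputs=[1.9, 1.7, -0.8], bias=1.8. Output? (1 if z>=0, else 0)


z = w . x + b
= -0.7*1.9 + 0.9*1.7 + -1.9*-0.8 + 1.8
= -1.33 + 1.53 + 1.52 + 1.8
= 1.72 + 1.8
= 3.52
Since z = 3.52 >= 0, output = 1

1


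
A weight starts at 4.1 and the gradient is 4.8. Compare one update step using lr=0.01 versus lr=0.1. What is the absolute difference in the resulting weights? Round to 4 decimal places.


With lr=0.01: w_new = 4.1 - 0.01 * 4.8 = 4.052
With lr=0.1: w_new = 4.1 - 0.1 * 4.8 = 3.62
Absolute difference = |4.052 - 3.62|
= 0.4320

0.4320


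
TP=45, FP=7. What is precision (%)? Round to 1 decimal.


Precision = TP / (TP + FP) * 100
= 45 / (45 + 7)
= 45 / 52
= 0.8654
= 86.5%

86.5


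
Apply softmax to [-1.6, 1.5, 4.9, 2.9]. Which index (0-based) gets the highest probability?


Softmax is a monotonic transformation, so it preserves the argmax.
We need to find the index of the maximum logit.
Index 0: -1.6
Index 1: 1.5
Index 2: 4.9
Index 3: 2.9
Maximum logit = 4.9 at index 2

2


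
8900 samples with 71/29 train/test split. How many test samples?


Train samples = 8900 * 71% = 6319
Test samples = 8900 - 6319
= 2581

2581


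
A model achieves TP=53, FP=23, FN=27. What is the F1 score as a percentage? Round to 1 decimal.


Precision = TP / (TP + FP) = 53 / 76 = 0.6974
Recall = TP / (TP + FN) = 53 / 80 = 0.6625
F1 = 2 * P * R / (P + R)
= 2 * 0.6974 * 0.6625 / (0.6974 + 0.6625)
= 0.924 / 1.3599
= 0.6795
As percentage: 67.9%

67.9


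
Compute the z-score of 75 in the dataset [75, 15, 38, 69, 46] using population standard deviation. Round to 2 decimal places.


Mean = (75 + 15 + 38 + 69 + 46) / 5 = 48.6
Variance = sum((x_i - mean)^2) / n = 472.24
Std = sqrt(472.24) = 21.7311
Z = (x - mean) / std
= (75 - 48.6) / 21.7311
= 26.4 / 21.7311
= 1.21

1.21


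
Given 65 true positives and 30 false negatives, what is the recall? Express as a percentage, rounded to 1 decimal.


Recall = TP / (TP + FN) * 100
= 65 / (65 + 30)
= 65 / 95
= 0.6842
= 68.4%

68.4


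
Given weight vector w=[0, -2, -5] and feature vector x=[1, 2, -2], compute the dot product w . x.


Element-wise products:
0 * 1 = 0
-2 * 2 = -4
-5 * -2 = 10
Sum = 0 + -4 + 10
= 6

6


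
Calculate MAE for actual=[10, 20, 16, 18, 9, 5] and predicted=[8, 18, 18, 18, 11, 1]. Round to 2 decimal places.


Absolute errors: [2, 2, 2, 0, 2, 4]
Sum of absolute errors = 12
MAE = 12 / 6 = 2.00

2.00


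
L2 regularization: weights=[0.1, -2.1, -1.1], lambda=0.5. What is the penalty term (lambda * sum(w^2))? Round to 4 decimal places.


Squaring each weight:
0.1^2 = 0.01
(-2.1)^2 = 4.41
(-1.1)^2 = 1.21
Sum of squares = 5.63
Penalty = 0.5 * 5.63 = 2.8150

2.8150


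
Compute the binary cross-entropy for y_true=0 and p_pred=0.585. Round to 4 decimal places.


For y=0: Loss = -log(1-p)
= -log(1 - 0.585)
= -log(0.415)
= -(-0.8795)
= 0.8795

0.8795


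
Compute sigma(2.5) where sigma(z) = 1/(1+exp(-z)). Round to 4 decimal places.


sigmoid(z) = 1 / (1 + exp(-z))
exp(-(2.5)) = exp(-2.5) = 0.0821
1 + 0.0821 = 1.0821
1 / 1.0821 = 0.9241

0.9241


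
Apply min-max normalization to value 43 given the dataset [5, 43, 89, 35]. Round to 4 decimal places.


Min = 5, Max = 89
Range = 89 - 5 = 84
Scaled = (x - min) / (max - min)
= (43 - 5) / 84
= 38 / 84
= 0.4524

0.4524


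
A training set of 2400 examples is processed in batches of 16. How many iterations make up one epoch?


Iterations per epoch = dataset_size / batch_size
= 2400 / 16
= 150

150


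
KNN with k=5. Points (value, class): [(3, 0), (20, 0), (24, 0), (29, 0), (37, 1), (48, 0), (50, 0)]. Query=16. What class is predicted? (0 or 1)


Distances from query 16:
Point 20 (class 0): distance = 4
Point 24 (class 0): distance = 8
Point 3 (class 0): distance = 13
Point 29 (class 0): distance = 13
Point 37 (class 1): distance = 21
K=5 nearest neighbors: classes = [0, 0, 0, 0, 1]
Votes for class 1: 1 / 5
Majority vote => class 0

0


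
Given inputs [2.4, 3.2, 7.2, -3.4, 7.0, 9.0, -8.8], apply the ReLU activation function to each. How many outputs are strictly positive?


ReLU(x) = max(0, x) for each element:
ReLU(2.4) = 2.4
ReLU(3.2) = 3.2
ReLU(7.2) = 7.2
ReLU(-3.4) = 0
ReLU(7.0) = 7.0
ReLU(9.0) = 9.0
ReLU(-8.8) = 0
Active neurons (>0): 5

5


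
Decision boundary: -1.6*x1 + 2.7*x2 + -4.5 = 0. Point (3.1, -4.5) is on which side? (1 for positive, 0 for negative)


Compute -1.6 * 3.1 + 2.7 * -4.5 + -4.5
= -4.96 + -12.15 + -4.5
= -21.61
Since -21.61 < 0, the point is on the negative side.

0


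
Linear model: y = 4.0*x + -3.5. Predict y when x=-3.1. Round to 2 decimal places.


y = 4.0 * -3.1 + (-3.5)
= -12.4 + (-3.5)
= -15.90

-15.90


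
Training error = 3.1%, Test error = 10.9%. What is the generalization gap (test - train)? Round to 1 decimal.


Generalization gap = test_error - train_error
= 10.9 - 3.1
= 7.8%
A moderate gap.

7.8


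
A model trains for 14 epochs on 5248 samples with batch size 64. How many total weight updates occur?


Iterations per epoch = 5248 / 64 = 82
Total updates = iterations_per_epoch * epochs
= 82 * 14
= 1148

1148


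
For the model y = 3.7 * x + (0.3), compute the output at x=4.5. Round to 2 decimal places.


y = 3.7 * 4.5 + (0.3)
= 16.65 + (0.3)
= 16.95

16.95


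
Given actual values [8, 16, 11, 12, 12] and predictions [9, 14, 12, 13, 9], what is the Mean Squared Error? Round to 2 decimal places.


Differences: [-1, 2, -1, -1, 3]
Squared errors: [1, 4, 1, 1, 9]
Sum of squared errors = 16
MSE = 16 / 5 = 3.20

3.20


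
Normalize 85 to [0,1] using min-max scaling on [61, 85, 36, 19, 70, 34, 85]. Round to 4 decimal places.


Min = 19, Max = 85
Range = 85 - 19 = 66
Scaled = (x - min) / (max - min)
= (85 - 19) / 66
= 66 / 66
= 1.0000

1.0000


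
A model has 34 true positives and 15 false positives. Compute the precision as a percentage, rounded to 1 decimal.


Precision = TP / (TP + FP) * 100
= 34 / (34 + 15)
= 34 / 49
= 0.6939
= 69.4%

69.4


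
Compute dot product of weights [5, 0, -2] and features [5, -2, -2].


Element-wise products:
5 * 5 = 25
0 * -2 = 0
-2 * -2 = 4
Sum = 25 + 0 + 4
= 29

29


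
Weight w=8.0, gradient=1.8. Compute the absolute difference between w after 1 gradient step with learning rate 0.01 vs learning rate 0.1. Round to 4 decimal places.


With lr=0.01: w_new = 8.0 - 0.01 * 1.8 = 7.982
With lr=0.1: w_new = 8.0 - 0.1 * 1.8 = 7.82
Absolute difference = |7.982 - 7.82|
= 0.1620

0.1620


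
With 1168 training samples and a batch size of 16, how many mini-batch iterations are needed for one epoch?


Iterations per epoch = dataset_size / batch_size
= 1168 / 16
= 73

73


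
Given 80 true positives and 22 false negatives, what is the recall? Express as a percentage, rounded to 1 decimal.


Recall = TP / (TP + FN) * 100
= 80 / (80 + 22)
= 80 / 102
= 0.7843
= 78.4%

78.4


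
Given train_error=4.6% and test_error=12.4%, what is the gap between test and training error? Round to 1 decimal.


Generalization gap = test_error - train_error
= 12.4 - 4.6
= 7.8%
A moderate gap.

7.8


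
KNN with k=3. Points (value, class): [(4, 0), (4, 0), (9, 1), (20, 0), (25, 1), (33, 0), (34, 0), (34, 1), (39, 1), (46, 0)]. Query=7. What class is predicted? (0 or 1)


Distances from query 7:
Point 9 (class 1): distance = 2
Point 4 (class 0): distance = 3
Point 4 (class 0): distance = 3
K=3 nearest neighbors: classes = [1, 0, 0]
Votes for class 1: 1 / 3
Majority vote => class 0

0


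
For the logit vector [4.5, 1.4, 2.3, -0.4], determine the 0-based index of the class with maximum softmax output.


Softmax is a monotonic transformation, so it preserves the argmax.
We need to find the index of the maximum logit.
Index 0: 4.5
Index 1: 1.4
Index 2: 2.3
Index 3: -0.4
Maximum logit = 4.5 at index 0

0


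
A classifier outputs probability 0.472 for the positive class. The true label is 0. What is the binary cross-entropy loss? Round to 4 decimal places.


For y=0: Loss = -log(1-p)
= -log(1 - 0.472)
= -log(0.528)
= -(-0.6387)
= 0.6387

0.6387


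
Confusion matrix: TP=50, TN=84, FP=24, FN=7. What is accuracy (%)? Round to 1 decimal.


Accuracy = (TP + TN) / (TP + TN + FP + FN) * 100
= (50 + 84) / (50 + 84 + 24 + 7)
= 134 / 165
= 0.8121
= 81.2%

81.2


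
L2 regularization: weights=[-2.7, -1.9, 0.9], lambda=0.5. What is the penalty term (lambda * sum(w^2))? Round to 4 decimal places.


Squaring each weight:
(-2.7)^2 = 7.29
(-1.9)^2 = 3.61
0.9^2 = 0.81
Sum of squares = 11.71
Penalty = 0.5 * 11.71 = 5.8550

5.8550


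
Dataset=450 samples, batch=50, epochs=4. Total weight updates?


Iterations per epoch = 450 / 50 = 9
Total updates = iterations_per_epoch * epochs
= 9 * 4
= 36

36


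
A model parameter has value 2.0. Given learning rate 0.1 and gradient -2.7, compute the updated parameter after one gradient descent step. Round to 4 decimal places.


w_new = w_old - lr * gradient
= 2.0 - 0.1 * -2.7
= 2.0 - (-0.27)
= 2.2700

2.2700


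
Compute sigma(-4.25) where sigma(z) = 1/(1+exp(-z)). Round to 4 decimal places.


sigmoid(z) = 1 / (1 + exp(-z))
exp(-(-4.25)) = exp(4.25) = 70.1054
1 + 70.1054 = 71.1054
1 / 71.1054 = 0.0141

0.0141


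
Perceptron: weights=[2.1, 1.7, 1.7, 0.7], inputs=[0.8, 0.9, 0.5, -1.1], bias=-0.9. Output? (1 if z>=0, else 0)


z = w . x + b
= 2.1*0.8 + 1.7*0.9 + 1.7*0.5 + 0.7*-1.1 + -0.9
= 1.68 + 1.53 + 0.85 + -0.77 + -0.9
= 3.29 + -0.9
= 2.39
Since z = 2.39 >= 0, output = 1

1


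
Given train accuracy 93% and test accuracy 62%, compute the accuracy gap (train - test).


Gap = train_accuracy - test_accuracy
= 93 - 62
= 31%
This large gap strongly indicates overfitting.

31


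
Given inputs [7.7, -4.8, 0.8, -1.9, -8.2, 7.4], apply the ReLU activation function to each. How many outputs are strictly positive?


ReLU(x) = max(0, x) for each element:
ReLU(7.7) = 7.7
ReLU(-4.8) = 0
ReLU(0.8) = 0.8
ReLU(-1.9) = 0
ReLU(-8.2) = 0
ReLU(7.4) = 7.4
Active neurons (>0): 3

3


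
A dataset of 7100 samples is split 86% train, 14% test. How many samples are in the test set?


Train samples = 7100 * 86% = 6106
Test samples = 7100 - 6106
= 994

994


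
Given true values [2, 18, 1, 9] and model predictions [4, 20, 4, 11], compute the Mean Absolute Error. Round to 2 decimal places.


Absolute errors: [2, 2, 3, 2]
Sum of absolute errors = 9
MAE = 9 / 4 = 2.25

2.25


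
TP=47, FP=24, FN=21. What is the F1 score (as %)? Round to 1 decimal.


Precision = TP / (TP + FP) = 47 / 71 = 0.662
Recall = TP / (TP + FN) = 47 / 68 = 0.6912
F1 = 2 * P * R / (P + R)
= 2 * 0.662 * 0.6912 / (0.662 + 0.6912)
= 0.9151 / 1.3531
= 0.6763
As percentage: 67.6%

67.6


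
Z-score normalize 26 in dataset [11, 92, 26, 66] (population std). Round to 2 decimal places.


Mean = (11 + 92 + 26 + 66) / 4 = 48.75
Variance = sum((x_i - mean)^2) / n = 1027.6875
Std = sqrt(1027.6875) = 32.0576
Z = (x - mean) / std
= (26 - 48.75) / 32.0576
= -22.75 / 32.0576
= -0.71

-0.71


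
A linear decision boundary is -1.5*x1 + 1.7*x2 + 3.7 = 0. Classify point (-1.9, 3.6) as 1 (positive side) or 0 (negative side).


Compute -1.5 * -1.9 + 1.7 * 3.6 + 3.7
= 2.85 + 6.12 + 3.7
= 12.67
Since 12.67 >= 0, the point is on the positive side.

1


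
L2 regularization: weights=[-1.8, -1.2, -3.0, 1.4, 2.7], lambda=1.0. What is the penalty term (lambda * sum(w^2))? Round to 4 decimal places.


Squaring each weight:
(-1.8)^2 = 3.24
(-1.2)^2 = 1.44
(-3.0)^2 = 9.0
1.4^2 = 1.96
2.7^2 = 7.29
Sum of squares = 22.93
Penalty = 1.0 * 22.93 = 22.9300

22.9300


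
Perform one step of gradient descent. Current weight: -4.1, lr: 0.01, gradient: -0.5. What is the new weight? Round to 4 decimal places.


w_new = w_old - lr * gradient
= -4.1 - 0.01 * -0.5
= -4.1 - (-0.005)
= -4.0950

-4.0950


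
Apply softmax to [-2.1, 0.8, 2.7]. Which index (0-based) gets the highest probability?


Softmax is a monotonic transformation, so it preserves the argmax.
We need to find the index of the maximum logit.
Index 0: -2.1
Index 1: 0.8
Index 2: 2.7
Maximum logit = 2.7 at index 2

2


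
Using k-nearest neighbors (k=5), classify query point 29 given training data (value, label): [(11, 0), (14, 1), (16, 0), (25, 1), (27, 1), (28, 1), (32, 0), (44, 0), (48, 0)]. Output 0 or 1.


Distances from query 29:
Point 28 (class 1): distance = 1
Point 27 (class 1): distance = 2
Point 32 (class 0): distance = 3
Point 25 (class 1): distance = 4
Point 16 (class 0): distance = 13
K=5 nearest neighbors: classes = [1, 1, 0, 1, 0]
Votes for class 1: 3 / 5
Majority vote => class 1

1


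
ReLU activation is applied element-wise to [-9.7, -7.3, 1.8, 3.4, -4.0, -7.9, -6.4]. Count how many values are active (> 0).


ReLU(x) = max(0, x) for each element:
ReLU(-9.7) = 0
ReLU(-7.3) = 0
ReLU(1.8) = 1.8
ReLU(3.4) = 3.4
ReLU(-4.0) = 0
ReLU(-7.9) = 0
ReLU(-6.4) = 0
Active neurons (>0): 2

2


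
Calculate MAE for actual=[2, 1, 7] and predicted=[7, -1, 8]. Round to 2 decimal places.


Absolute errors: [5, 2, 1]
Sum of absolute errors = 8
MAE = 8 / 3 = 2.67

2.67


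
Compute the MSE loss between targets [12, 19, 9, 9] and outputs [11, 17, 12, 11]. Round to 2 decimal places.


Differences: [1, 2, -3, -2]
Squared errors: [1, 4, 9, 4]
Sum of squared errors = 18
MSE = 18 / 4 = 4.50

4.50


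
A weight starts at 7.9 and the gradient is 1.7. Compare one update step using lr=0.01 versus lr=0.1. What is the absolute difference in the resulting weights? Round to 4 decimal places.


With lr=0.01: w_new = 7.9 - 0.01 * 1.7 = 7.883
With lr=0.1: w_new = 7.9 - 0.1 * 1.7 = 7.73
Absolute difference = |7.883 - 7.73|
= 0.1530

0.1530


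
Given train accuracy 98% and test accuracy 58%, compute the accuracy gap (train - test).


Gap = train_accuracy - test_accuracy
= 98 - 58
= 40%
This large gap strongly indicates overfitting.

40


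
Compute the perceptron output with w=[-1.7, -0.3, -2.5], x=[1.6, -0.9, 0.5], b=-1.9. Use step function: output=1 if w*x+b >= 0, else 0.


z = w . x + b
= -1.7*1.6 + -0.3*-0.9 + -2.5*0.5 + -1.9
= -2.72 + 0.27 + -1.25 + -1.9
= -3.7 + -1.9
= -5.6
Since z = -5.6 < 0, output = 0

0


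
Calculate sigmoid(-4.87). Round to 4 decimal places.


sigmoid(z) = 1 / (1 + exp(-z))
exp(-(-4.87)) = exp(4.87) = 130.3209
1 + 130.3209 = 131.3209
1 / 131.3209 = 0.0076

0.0076


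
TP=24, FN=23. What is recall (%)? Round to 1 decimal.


Recall = TP / (TP + FN) * 100
= 24 / (24 + 23)
= 24 / 47
= 0.5106
= 51.1%

51.1


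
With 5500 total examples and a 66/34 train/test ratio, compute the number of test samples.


Train samples = 5500 * 66% = 3630
Test samples = 5500 - 3630
= 1870

1870


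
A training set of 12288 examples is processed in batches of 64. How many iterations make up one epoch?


Iterations per epoch = dataset_size / batch_size
= 12288 / 64
= 192

192


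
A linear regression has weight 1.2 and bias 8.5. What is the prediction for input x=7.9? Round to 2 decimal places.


y = 1.2 * 7.9 + (8.5)
= 9.48 + (8.5)
= 17.98

17.98


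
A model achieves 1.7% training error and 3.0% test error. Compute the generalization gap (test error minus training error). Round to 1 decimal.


Generalization gap = test_error - train_error
= 3.0 - 1.7
= 1.3%
A small gap suggests good generalization.

1.3


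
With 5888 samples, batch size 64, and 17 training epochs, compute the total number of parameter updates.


Iterations per epoch = 5888 / 64 = 92
Total updates = iterations_per_epoch * epochs
= 92 * 17
= 1564

1564


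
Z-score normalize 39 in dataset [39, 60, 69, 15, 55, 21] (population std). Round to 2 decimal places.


Mean = (39 + 60 + 69 + 15 + 55 + 21) / 6 = 43.1667
Variance = sum((x_i - mean)^2) / n = 398.8056
Std = sqrt(398.8056) = 19.9701
Z = (x - mean) / std
= (39 - 43.1667) / 19.9701
= -4.1667 / 19.9701
= -0.21

-0.21


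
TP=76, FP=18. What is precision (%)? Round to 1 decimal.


Precision = TP / (TP + FP) * 100
= 76 / (76 + 18)
= 76 / 94
= 0.8085
= 80.9%

80.9


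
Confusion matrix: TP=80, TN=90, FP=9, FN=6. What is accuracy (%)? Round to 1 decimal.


Accuracy = (TP + TN) / (TP + TN + FP + FN) * 100
= (80 + 90) / (80 + 90 + 9 + 6)
= 170 / 185
= 0.9189
= 91.9%

91.9


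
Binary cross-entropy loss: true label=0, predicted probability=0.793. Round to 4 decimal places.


For y=0: Loss = -log(1-p)
= -log(1 - 0.793)
= -log(0.207)
= -(-1.575)
= 1.5750

1.5750


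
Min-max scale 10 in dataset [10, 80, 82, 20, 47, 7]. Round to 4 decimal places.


Min = 7, Max = 82
Range = 82 - 7 = 75
Scaled = (x - min) / (max - min)
= (10 - 7) / 75
= 3 / 75
= 0.0400

0.0400


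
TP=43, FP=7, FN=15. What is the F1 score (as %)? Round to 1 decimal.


Precision = TP / (TP + FP) = 43 / 50 = 0.86
Recall = TP / (TP + FN) = 43 / 58 = 0.7414
F1 = 2 * P * R / (P + R)
= 2 * 0.86 * 0.7414 / (0.86 + 0.7414)
= 1.2752 / 1.6014
= 0.7963
As percentage: 79.6%

79.6


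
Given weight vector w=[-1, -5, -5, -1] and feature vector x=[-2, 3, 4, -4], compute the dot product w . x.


Element-wise products:
-1 * -2 = 2
-5 * 3 = -15
-5 * 4 = -20
-1 * -4 = 4
Sum = 2 + -15 + -20 + 4
= -29

-29


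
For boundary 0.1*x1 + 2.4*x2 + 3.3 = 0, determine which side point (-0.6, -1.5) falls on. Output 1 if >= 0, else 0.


Compute 0.1 * -0.6 + 2.4 * -1.5 + 3.3
= -0.06 + -3.6 + 3.3
= -0.36
Since -0.36 < 0, the point is on the negative side.

0


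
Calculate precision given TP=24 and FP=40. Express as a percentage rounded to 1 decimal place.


Precision = TP / (TP + FP) * 100
= 24 / (24 + 40)
= 24 / 64
= 0.375
= 37.5%

37.5


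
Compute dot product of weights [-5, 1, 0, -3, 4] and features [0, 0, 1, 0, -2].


Element-wise products:
-5 * 0 = 0
1 * 0 = 0
0 * 1 = 0
-3 * 0 = 0
4 * -2 = -8
Sum = 0 + 0 + 0 + 0 + -8
= -8

-8


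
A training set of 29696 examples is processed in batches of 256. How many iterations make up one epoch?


Iterations per epoch = dataset_size / batch_size
= 29696 / 256
= 116

116


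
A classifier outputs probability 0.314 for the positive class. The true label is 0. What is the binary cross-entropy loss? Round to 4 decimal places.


For y=0: Loss = -log(1-p)
= -log(1 - 0.314)
= -log(0.686)
= -(-0.3769)
= 0.3769

0.3769


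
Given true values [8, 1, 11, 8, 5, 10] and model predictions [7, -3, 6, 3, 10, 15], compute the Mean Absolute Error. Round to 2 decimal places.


Absolute errors: [1, 4, 5, 5, 5, 5]
Sum of absolute errors = 25
MAE = 25 / 6 = 4.17

4.17


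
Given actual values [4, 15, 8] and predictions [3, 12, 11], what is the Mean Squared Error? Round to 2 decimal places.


Differences: [1, 3, -3]
Squared errors: [1, 9, 9]
Sum of squared errors = 19
MSE = 19 / 3 = 6.33

6.33


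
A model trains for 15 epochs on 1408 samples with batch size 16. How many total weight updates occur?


Iterations per epoch = 1408 / 16 = 88
Total updates = iterations_per_epoch * epochs
= 88 * 15
= 1320

1320


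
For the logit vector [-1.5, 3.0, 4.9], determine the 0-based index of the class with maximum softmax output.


Softmax is a monotonic transformation, so it preserves the argmax.
We need to find the index of the maximum logit.
Index 0: -1.5
Index 1: 3.0
Index 2: 4.9
Maximum logit = 4.9 at index 2

2


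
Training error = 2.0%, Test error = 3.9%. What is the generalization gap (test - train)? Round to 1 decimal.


Generalization gap = test_error - train_error
= 3.9 - 2.0
= 1.9%
A small gap suggests good generalization.

1.9


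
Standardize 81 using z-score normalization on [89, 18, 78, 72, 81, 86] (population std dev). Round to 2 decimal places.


Mean = (89 + 18 + 78 + 72 + 81 + 86) / 6 = 70.6667
Variance = sum((x_i - mean)^2) / n = 584.5556
Std = sqrt(584.5556) = 24.1776
Z = (x - mean) / std
= (81 - 70.6667) / 24.1776
= 10.3333 / 24.1776
= 0.43

0.43


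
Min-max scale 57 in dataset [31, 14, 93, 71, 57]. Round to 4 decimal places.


Min = 14, Max = 93
Range = 93 - 14 = 79
Scaled = (x - min) / (max - min)
= (57 - 14) / 79
= 43 / 79
= 0.5443

0.5443


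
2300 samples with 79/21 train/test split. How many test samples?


Train samples = 2300 * 79% = 1817
Test samples = 2300 - 1817
= 483

483


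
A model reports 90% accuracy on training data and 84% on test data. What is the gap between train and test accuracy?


Gap = train_accuracy - test_accuracy
= 90 - 84
= 6%
This moderate gap may indicate mild overfitting.

6


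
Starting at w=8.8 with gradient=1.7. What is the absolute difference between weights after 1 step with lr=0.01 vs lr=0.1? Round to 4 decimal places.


With lr=0.01: w_new = 8.8 - 0.01 * 1.7 = 8.783
With lr=0.1: w_new = 8.8 - 0.1 * 1.7 = 8.63
Absolute difference = |8.783 - 8.63|
= 0.1530

0.1530


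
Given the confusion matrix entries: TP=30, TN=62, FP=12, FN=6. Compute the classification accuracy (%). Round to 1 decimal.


Accuracy = (TP + TN) / (TP + TN + FP + FN) * 100
= (30 + 62) / (30 + 62 + 12 + 6)
= 92 / 110
= 0.8364
= 83.6%

83.6


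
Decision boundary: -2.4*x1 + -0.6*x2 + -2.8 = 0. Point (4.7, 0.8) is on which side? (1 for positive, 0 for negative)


Compute -2.4 * 4.7 + -0.6 * 0.8 + -2.8
= -11.28 + -0.48 + -2.8
= -14.56
Since -14.56 < 0, the point is on the negative side.

0


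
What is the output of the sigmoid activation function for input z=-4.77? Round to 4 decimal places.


sigmoid(z) = 1 / (1 + exp(-z))
exp(-(-4.77)) = exp(4.77) = 117.9192
1 + 117.9192 = 118.9192
1 / 118.9192 = 0.0084

0.0084


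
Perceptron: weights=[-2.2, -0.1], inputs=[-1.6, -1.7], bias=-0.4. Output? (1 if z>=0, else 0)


z = w . x + b
= -2.2*-1.6 + -0.1*-1.7 + -0.4
= 3.52 + 0.17 + -0.4
= 3.69 + -0.4
= 3.29
Since z = 3.29 >= 0, output = 1

1


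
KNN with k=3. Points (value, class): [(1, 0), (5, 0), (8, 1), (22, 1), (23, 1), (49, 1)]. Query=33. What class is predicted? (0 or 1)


Distances from query 33:
Point 23 (class 1): distance = 10
Point 22 (class 1): distance = 11
Point 49 (class 1): distance = 16
K=3 nearest neighbors: classes = [1, 1, 1]
Votes for class 1: 3 / 3
Majority vote => class 1

1


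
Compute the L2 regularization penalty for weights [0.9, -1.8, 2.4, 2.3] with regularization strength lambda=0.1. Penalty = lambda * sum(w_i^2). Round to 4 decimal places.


Squaring each weight:
0.9^2 = 0.81
(-1.8)^2 = 3.24
2.4^2 = 5.76
2.3^2 = 5.29
Sum of squares = 15.1
Penalty = 0.1 * 15.1 = 1.5100

1.5100


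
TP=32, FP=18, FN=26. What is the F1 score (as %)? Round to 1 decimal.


Precision = TP / (TP + FP) = 32 / 50 = 0.64
Recall = TP / (TP + FN) = 32 / 58 = 0.5517
F1 = 2 * P * R / (P + R)
= 2 * 0.64 * 0.5517 / (0.64 + 0.5517)
= 0.7062 / 1.1917
= 0.5926
As percentage: 59.3%

59.3


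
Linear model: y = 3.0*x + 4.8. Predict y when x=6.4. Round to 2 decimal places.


y = 3.0 * 6.4 + (4.8)
= 19.2 + (4.8)
= 24.00

24.00


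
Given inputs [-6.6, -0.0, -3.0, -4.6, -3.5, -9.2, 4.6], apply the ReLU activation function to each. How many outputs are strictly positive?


ReLU(x) = max(0, x) for each element:
ReLU(-6.6) = 0
ReLU(-0.0) = 0
ReLU(-3.0) = 0
ReLU(-4.6) = 0
ReLU(-3.5) = 0
ReLU(-9.2) = 0
ReLU(4.6) = 4.6
Active neurons (>0): 1

1


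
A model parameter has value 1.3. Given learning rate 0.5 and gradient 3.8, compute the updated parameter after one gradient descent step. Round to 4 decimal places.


w_new = w_old - lr * gradient
= 1.3 - 0.5 * 3.8
= 1.3 - (1.9)
= -0.6000

-0.6000


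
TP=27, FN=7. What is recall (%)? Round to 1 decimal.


Recall = TP / (TP + FN) * 100
= 27 / (27 + 7)
= 27 / 34
= 0.7941
= 79.4%

79.4


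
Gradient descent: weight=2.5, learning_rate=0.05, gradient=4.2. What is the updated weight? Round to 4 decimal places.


w_new = w_old - lr * gradient
= 2.5 - 0.05 * 4.2
= 2.5 - (0.21)
= 2.2900

2.2900


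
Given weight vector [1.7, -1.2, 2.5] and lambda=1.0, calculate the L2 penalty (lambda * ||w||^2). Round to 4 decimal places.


Squaring each weight:
1.7^2 = 2.89
(-1.2)^2 = 1.44
2.5^2 = 6.25
Sum of squares = 10.58
Penalty = 1.0 * 10.58 = 10.5800

10.5800


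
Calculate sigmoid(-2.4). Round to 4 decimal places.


sigmoid(z) = 1 / (1 + exp(-z))
exp(-(-2.4)) = exp(2.4) = 11.0232
1 + 11.0232 = 12.0232
1 / 12.0232 = 0.0832

0.0832


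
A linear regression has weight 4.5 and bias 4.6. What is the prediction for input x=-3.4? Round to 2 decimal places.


y = 4.5 * -3.4 + (4.6)
= -15.3 + (4.6)
= -10.70

-10.70


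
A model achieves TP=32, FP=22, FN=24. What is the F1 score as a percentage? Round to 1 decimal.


Precision = TP / (TP + FP) = 32 / 54 = 0.5926
Recall = TP / (TP + FN) = 32 / 56 = 0.5714
F1 = 2 * P * R / (P + R)
= 2 * 0.5926 * 0.5714 / (0.5926 + 0.5714)
= 0.6772 / 1.164
= 0.5818
As percentage: 58.2%

58.2


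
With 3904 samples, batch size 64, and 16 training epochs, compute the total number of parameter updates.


Iterations per epoch = 3904 / 64 = 61
Total updates = iterations_per_epoch * epochs
= 61 * 16
= 976

976


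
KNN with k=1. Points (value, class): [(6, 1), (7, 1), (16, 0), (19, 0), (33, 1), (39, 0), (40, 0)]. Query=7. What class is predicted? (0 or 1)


Distances from query 7:
Point 7 (class 1): distance = 0
K=1 nearest neighbors: classes = [1]
Votes for class 1: 1 / 1
Majority vote => class 1

1


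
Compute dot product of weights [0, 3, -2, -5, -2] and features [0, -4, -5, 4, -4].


Element-wise products:
0 * 0 = 0
3 * -4 = -12
-2 * -5 = 10
-5 * 4 = -20
-2 * -4 = 8
Sum = 0 + -12 + 10 + -20 + 8
= -14

-14


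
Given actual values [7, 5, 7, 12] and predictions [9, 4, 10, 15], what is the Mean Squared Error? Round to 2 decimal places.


Differences: [-2, 1, -3, -3]
Squared errors: [4, 1, 9, 9]
Sum of squared errors = 23
MSE = 23 / 4 = 5.75

5.75


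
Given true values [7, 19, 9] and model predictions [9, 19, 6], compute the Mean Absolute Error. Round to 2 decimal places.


Absolute errors: [2, 0, 3]
Sum of absolute errors = 5
MAE = 5 / 3 = 1.67

1.67


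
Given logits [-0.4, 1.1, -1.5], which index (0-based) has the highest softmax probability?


Softmax is a monotonic transformation, so it preserves the argmax.
We need to find the index of the maximum logit.
Index 0: -0.4
Index 1: 1.1
Index 2: -1.5
Maximum logit = 1.1 at index 1

1


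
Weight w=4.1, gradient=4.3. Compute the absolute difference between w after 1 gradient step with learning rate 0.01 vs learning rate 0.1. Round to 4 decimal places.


With lr=0.01: w_new = 4.1 - 0.01 * 4.3 = 4.057
With lr=0.1: w_new = 4.1 - 0.1 * 4.3 = 3.67
Absolute difference = |4.057 - 3.67|
= 0.3870

0.3870


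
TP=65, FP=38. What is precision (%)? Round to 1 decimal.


Precision = TP / (TP + FP) * 100
= 65 / (65 + 38)
= 65 / 103
= 0.6311
= 63.1%

63.1


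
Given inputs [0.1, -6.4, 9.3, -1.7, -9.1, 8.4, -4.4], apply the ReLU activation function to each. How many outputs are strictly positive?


ReLU(x) = max(0, x) for each element:
ReLU(0.1) = 0.1
ReLU(-6.4) = 0
ReLU(9.3) = 9.3
ReLU(-1.7) = 0
ReLU(-9.1) = 0
ReLU(8.4) = 8.4
ReLU(-4.4) = 0
Active neurons (>0): 3

3


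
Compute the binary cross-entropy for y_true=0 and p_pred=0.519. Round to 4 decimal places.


For y=0: Loss = -log(1-p)
= -log(1 - 0.519)
= -log(0.481)
= -(-0.7319)
= 0.7319

0.7319


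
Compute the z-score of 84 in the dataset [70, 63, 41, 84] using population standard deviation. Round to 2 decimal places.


Mean = (70 + 63 + 41 + 84) / 4 = 64.5
Variance = sum((x_i - mean)^2) / n = 241.25
Std = sqrt(241.25) = 15.5322
Z = (x - mean) / std
= (84 - 64.5) / 15.5322
= 19.5 / 15.5322
= 1.26

1.26


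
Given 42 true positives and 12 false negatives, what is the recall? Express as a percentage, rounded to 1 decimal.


Recall = TP / (TP + FN) * 100
= 42 / (42 + 12)
= 42 / 54
= 0.7778
= 77.8%

77.8


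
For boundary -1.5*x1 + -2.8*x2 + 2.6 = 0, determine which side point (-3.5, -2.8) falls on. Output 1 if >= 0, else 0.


Compute -1.5 * -3.5 + -2.8 * -2.8 + 2.6
= 5.25 + 7.84 + 2.6
= 15.69
Since 15.69 >= 0, the point is on the positive side.

1


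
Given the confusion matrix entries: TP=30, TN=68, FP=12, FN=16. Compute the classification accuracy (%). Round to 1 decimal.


Accuracy = (TP + TN) / (TP + TN + FP + FN) * 100
= (30 + 68) / (30 + 68 + 12 + 16)
= 98 / 126
= 0.7778
= 77.8%

77.8


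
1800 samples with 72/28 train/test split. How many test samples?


Train samples = 1800 * 72% = 1296
Test samples = 1800 - 1296
= 504

504


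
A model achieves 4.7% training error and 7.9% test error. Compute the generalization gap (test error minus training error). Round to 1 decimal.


Generalization gap = test_error - train_error
= 7.9 - 4.7
= 3.2%
A moderate gap.

3.2


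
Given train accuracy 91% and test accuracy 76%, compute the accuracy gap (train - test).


Gap = train_accuracy - test_accuracy
= 91 - 76
= 15%
This gap suggests the model is overfitting.

15


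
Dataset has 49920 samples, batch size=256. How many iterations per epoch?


Iterations per epoch = dataset_size / batch_size
= 49920 / 256
= 195

195


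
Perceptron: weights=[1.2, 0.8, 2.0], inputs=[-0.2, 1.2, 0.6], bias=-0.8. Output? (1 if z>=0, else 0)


z = w . x + b
= 1.2*-0.2 + 0.8*1.2 + 2.0*0.6 + -0.8
= -0.24 + 0.96 + 1.2 + -0.8
= 1.92 + -0.8
= 1.12
Since z = 1.12 >= 0, output = 1

1


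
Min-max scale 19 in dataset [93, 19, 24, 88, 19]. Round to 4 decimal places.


Min = 19, Max = 93
Range = 93 - 19 = 74
Scaled = (x - min) / (max - min)
= (19 - 19) / 74
= 0 / 74
= 0.0000

0.0000


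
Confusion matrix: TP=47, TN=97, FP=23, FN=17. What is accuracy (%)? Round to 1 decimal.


Accuracy = (TP + TN) / (TP + TN + FP + FN) * 100
= (47 + 97) / (47 + 97 + 23 + 17)
= 144 / 184
= 0.7826
= 78.3%

78.3


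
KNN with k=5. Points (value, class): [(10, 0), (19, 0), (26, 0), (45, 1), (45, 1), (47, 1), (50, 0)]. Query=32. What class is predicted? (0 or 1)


Distances from query 32:
Point 26 (class 0): distance = 6
Point 19 (class 0): distance = 13
Point 45 (class 1): distance = 13
Point 45 (class 1): distance = 13
Point 47 (class 1): distance = 15
K=5 nearest neighbors: classes = [0, 0, 1, 1, 1]
Votes for class 1: 3 / 5
Majority vote => class 1

1


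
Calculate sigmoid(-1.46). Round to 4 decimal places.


sigmoid(z) = 1 / (1 + exp(-z))
exp(-(-1.46)) = exp(1.46) = 4.306
1 + 4.306 = 5.306
1 / 5.306 = 0.1885

0.1885


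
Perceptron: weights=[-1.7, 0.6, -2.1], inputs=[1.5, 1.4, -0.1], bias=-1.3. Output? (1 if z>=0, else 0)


z = w . x + b
= -1.7*1.5 + 0.6*1.4 + -2.1*-0.1 + -1.3
= -2.55 + 0.84 + 0.21 + -1.3
= -1.5 + -1.3
= -2.8
Since z = -2.8 < 0, output = 0

0


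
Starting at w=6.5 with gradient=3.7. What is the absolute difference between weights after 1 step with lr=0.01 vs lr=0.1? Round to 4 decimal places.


With lr=0.01: w_new = 6.5 - 0.01 * 3.7 = 6.463
With lr=0.1: w_new = 6.5 - 0.1 * 3.7 = 6.13
Absolute difference = |6.463 - 6.13|
= 0.3330

0.3330


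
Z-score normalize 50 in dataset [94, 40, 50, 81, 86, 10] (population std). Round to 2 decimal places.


Mean = (94 + 40 + 50 + 81 + 86 + 10) / 6 = 60.1667
Variance = sum((x_i - mean)^2) / n = 878.8056
Std = sqrt(878.8056) = 29.6447
Z = (x - mean) / std
= (50 - 60.1667) / 29.6447
= -10.1667 / 29.6447
= -0.34

-0.34


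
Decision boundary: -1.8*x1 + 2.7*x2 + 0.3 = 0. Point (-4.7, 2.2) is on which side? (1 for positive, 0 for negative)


Compute -1.8 * -4.7 + 2.7 * 2.2 + 0.3
= 8.46 + 5.94 + 0.3
= 14.7
Since 14.7 >= 0, the point is on the positive side.

1


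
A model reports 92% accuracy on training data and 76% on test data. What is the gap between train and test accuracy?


Gap = train_accuracy - test_accuracy
= 92 - 76
= 16%
This gap suggests the model is overfitting.

16


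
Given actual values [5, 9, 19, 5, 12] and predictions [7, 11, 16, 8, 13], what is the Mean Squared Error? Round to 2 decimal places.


Differences: [-2, -2, 3, -3, -1]
Squared errors: [4, 4, 9, 9, 1]
Sum of squared errors = 27
MSE = 27 / 5 = 5.40

5.40


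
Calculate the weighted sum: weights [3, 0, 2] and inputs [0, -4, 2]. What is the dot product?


Element-wise products:
3 * 0 = 0
0 * -4 = 0
2 * 2 = 4
Sum = 0 + 0 + 4
= 4

4


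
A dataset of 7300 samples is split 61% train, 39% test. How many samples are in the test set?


Train samples = 7300 * 61% = 4453
Test samples = 7300 - 4453
= 2847

2847


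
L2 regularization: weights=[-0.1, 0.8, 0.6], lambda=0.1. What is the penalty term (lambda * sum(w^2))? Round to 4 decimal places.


Squaring each weight:
(-0.1)^2 = 0.01
0.8^2 = 0.64
0.6^2 = 0.36
Sum of squares = 1.01
Penalty = 0.1 * 1.01 = 0.1010

0.1010


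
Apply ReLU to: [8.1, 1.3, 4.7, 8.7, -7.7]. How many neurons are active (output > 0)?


ReLU(x) = max(0, x) for each element:
ReLU(8.1) = 8.1
ReLU(1.3) = 1.3
ReLU(4.7) = 4.7
ReLU(8.7) = 8.7
ReLU(-7.7) = 0
Active neurons (>0): 4

4


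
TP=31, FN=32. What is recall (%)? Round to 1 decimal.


Recall = TP / (TP + FN) * 100
= 31 / (31 + 32)
= 31 / 63
= 0.4921
= 49.2%

49.2


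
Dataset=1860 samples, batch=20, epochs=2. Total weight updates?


Iterations per epoch = 1860 / 20 = 93
Total updates = iterations_per_epoch * epochs
= 93 * 2
= 186

186


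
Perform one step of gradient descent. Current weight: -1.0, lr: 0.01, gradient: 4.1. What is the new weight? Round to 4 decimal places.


w_new = w_old - lr * gradient
= -1.0 - 0.01 * 4.1
= -1.0 - (0.041)
= -1.0410

-1.0410


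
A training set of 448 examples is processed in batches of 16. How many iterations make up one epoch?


Iterations per epoch = dataset_size / batch_size
= 448 / 16
= 28

28


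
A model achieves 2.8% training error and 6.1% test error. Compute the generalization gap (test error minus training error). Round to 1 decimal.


Generalization gap = test_error - train_error
= 6.1 - 2.8
= 3.3%
A moderate gap.

3.3


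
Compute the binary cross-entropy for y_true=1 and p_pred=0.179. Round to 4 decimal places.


For y=1: Loss = -log(p)
= -log(0.179)
= -(-1.7204)
= 1.7204

1.7204


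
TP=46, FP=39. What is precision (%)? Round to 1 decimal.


Precision = TP / (TP + FP) * 100
= 46 / (46 + 39)
= 46 / 85
= 0.5412
= 54.1%

54.1


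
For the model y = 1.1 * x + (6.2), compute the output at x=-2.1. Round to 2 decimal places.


y = 1.1 * -2.1 + (6.2)
= -2.31 + (6.2)
= 3.89

3.89


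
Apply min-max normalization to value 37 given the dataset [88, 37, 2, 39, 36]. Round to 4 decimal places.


Min = 2, Max = 88
Range = 88 - 2 = 86
Scaled = (x - min) / (max - min)
= (37 - 2) / 86
= 35 / 86
= 0.4070

0.4070


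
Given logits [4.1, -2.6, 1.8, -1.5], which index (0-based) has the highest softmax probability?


Softmax is a monotonic transformation, so it preserves the argmax.
We need to find the index of the maximum logit.
Index 0: 4.1
Index 1: -2.6
Index 2: 1.8
Index 3: -1.5
Maximum logit = 4.1 at index 0

0


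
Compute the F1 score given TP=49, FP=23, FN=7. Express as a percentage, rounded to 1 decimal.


Precision = TP / (TP + FP) = 49 / 72 = 0.6806
Recall = TP / (TP + FN) = 49 / 56 = 0.875
F1 = 2 * P * R / (P + R)
= 2 * 0.6806 * 0.875 / (0.6806 + 0.875)
= 1.191 / 1.5556
= 0.7656
As percentage: 76.6%

76.6


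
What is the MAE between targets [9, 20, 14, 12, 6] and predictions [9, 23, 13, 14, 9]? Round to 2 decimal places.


Absolute errors: [0, 3, 1, 2, 3]
Sum of absolute errors = 9
MAE = 9 / 5 = 1.80

1.80


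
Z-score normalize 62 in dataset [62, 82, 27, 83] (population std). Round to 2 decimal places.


Mean = (62 + 82 + 27 + 83) / 4 = 63.5
Variance = sum((x_i - mean)^2) / n = 514.25
Std = sqrt(514.25) = 22.6771
Z = (x - mean) / std
= (62 - 63.5) / 22.6771
= -1.5 / 22.6771
= -0.07

-0.07


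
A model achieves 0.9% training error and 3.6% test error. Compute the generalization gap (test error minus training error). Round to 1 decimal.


Generalization gap = test_error - train_error
= 3.6 - 0.9
= 2.7%
A moderate gap.

2.7


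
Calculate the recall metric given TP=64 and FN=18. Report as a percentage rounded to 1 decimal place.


Recall = TP / (TP + FN) * 100
= 64 / (64 + 18)
= 64 / 82
= 0.7805
= 78.0%

78.0


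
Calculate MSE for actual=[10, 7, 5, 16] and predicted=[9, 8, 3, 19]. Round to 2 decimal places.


Differences: [1, -1, 2, -3]
Squared errors: [1, 1, 4, 9]
Sum of squared errors = 15
MSE = 15 / 4 = 3.75

3.75


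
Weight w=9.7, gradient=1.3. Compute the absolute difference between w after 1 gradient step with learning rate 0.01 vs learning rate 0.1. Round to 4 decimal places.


With lr=0.01: w_new = 9.7 - 0.01 * 1.3 = 9.687
With lr=0.1: w_new = 9.7 - 0.1 * 1.3 = 9.57
Absolute difference = |9.687 - 9.57|
= 0.1170

0.1170


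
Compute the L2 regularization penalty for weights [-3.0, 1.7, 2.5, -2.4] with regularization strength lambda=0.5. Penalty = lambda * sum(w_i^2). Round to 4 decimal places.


Squaring each weight:
(-3.0)^2 = 9.0
1.7^2 = 2.89
2.5^2 = 6.25
(-2.4)^2 = 5.76
Sum of squares = 23.9
Penalty = 0.5 * 23.9 = 11.9500

11.9500


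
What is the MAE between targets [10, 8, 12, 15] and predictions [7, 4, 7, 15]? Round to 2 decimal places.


Absolute errors: [3, 4, 5, 0]
Sum of absolute errors = 12
MAE = 12 / 4 = 3.00

3.00


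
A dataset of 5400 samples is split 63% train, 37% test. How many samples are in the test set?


Train samples = 5400 * 63% = 3402
Test samples = 5400 - 3402
= 1998

1998


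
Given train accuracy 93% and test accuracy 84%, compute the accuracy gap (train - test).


Gap = train_accuracy - test_accuracy
= 93 - 84
= 9%
This moderate gap may indicate mild overfitting.

9


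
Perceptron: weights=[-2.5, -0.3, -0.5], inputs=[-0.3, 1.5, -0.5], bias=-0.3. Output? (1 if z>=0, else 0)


z = w . x + b
= -2.5*-0.3 + -0.3*1.5 + -0.5*-0.5 + -0.3
= 0.75 + -0.45 + 0.25 + -0.3
= 0.55 + -0.3
= 0.25
Since z = 0.25 >= 0, output = 1

1


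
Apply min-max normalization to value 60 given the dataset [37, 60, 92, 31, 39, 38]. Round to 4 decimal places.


Min = 31, Max = 92
Range = 92 - 31 = 61
Scaled = (x - min) / (max - min)
= (60 - 31) / 61
= 29 / 61
= 0.4754

0.4754


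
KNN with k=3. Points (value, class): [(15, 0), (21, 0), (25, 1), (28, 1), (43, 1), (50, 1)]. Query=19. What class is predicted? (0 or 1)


Distances from query 19:
Point 21 (class 0): distance = 2
Point 15 (class 0): distance = 4
Point 25 (class 1): distance = 6
K=3 nearest neighbors: classes = [0, 0, 1]
Votes for class 1: 1 / 3
Majority vote => class 0

0
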